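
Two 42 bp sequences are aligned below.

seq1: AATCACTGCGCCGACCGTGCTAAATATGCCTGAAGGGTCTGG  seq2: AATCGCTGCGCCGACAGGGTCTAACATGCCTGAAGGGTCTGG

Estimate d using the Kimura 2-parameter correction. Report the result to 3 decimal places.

Of 42 sites, 4 differences are transitions and 3 are transversions, so P = 4/42 ≈ 0.095238 and Q = 3/42 ≈ 0.071429.
Under the Kimura two-parameter model, d = −½ ln(1 − 2P − Q) − ¼ ln(1 − 2Q).
1 − 2P − Q = 0.738095, giving −½ ln(0.738095) = 0.151841.
1 − 2Q = 0.857142, giving −¼ ln(0.857142) = 0.038538.
d = 0.151841 + 0.038538 = 0.190379.

0.190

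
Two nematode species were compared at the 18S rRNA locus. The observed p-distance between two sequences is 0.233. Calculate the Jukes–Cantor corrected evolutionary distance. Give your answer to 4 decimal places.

d = −(3/4) ln(1 − 4p/3) = −0.75 ln(1 − 0.310667) = −0.75 ln(0.689333)
  = −0.75 × (-0.372031) = 0.279023 substitutions/site.

0.2790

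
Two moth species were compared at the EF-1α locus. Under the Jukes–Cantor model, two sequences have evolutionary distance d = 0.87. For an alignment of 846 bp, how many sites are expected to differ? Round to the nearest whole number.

Invert JC69: p = (3/4)(1 − e^(−4d/3)) = 0.75 × (1 − e^(-1.16)) = 0.75 × (1 − 0.313486) = 0.514886.
Expected differing sites = pL ≈ 0.514886 × 846 = 435.593556 ≈ 436.

436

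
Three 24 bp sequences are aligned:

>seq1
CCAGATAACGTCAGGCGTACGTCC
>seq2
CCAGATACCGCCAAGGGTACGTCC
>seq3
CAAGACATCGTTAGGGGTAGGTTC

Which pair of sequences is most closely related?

seq1 and seq2

seq1–seq2: 4/24 differ, p = 0.167, d = 0.188.
seq1–seq3: 7/24 differ, p = 0.292, d = 0.369.
seq2–seq3: 8/24 differ, p = 0.333, d = 0.441.
The smallest distance is between seq1 and seq2.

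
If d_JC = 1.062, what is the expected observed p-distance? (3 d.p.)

0.568

p = (3/4)(1 − e^(−4d/3)) = 0.75 × (1 − e^(-1.416)) = 0.75 × (1 − 0.242683) = 0.567988.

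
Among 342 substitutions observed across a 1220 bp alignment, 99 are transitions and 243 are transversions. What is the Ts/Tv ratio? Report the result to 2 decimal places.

R = 99/243 = 0.407407… ≈ 0.41 (to 2 d.p.).

0.41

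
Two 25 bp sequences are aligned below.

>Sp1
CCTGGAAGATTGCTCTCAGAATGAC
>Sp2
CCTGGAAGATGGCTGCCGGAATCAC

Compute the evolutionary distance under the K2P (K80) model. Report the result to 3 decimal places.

Of 25 sites, 2 differences are transitions and 3 are transversions, so P = 2/25 = 0.08 and Q = 3/25 = 0.12.
Under the Kimura two-parameter model, d = −½ ln(1 − 2P − Q) − ¼ ln(1 − 2Q).
1 − 2P − Q = 0.72, giving −½ ln(0.72) = 0.164252.
1 − 2Q = 0.76, giving −¼ ln(0.76) = 0.068609.
d = 0.164252 + 0.068609 = 0.232861.

0.233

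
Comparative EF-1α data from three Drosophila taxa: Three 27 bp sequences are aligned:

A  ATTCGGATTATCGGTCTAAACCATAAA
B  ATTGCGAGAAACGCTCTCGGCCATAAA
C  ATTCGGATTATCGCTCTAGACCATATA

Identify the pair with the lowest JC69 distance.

A–B: 9/27 differ, p = 0.333, d = 0.441.
A–C: 3/27 differ, p = 0.111, d = 0.120.
B–C: 8/27 differ, p = 0.296, d = 0.377.
The smallest distance is between A and C.

A and C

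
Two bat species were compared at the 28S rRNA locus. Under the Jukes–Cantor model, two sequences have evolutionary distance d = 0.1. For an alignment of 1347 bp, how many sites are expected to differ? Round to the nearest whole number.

Invert JC69: p = (3/4)(1 − e^(−4d/3)) = 0.75 × (1 − e^(-0.133333)) = 0.75 × (1 − 0.875174) = 0.093620.
Expected differing sites = pL ≈ 0.093620 × 1347 = 126.10614 ≈ 126.

126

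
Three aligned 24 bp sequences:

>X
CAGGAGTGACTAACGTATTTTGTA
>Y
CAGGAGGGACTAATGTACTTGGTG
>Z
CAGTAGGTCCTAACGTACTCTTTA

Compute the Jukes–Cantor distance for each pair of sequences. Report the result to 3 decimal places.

X–Y: 5/24 sites differ → p ≈ 0.208333, d = −0.75 ln(1 − 0.277777) = 0.244066 ≈ 0.244.
X–Z: 7/24 sites differ → p ≈ 0.291667, d = −0.75 ln(1 − 0.388889) = 0.369358 ≈ 0.369.
Y–Z: 8/24 sites differ → p ≈ 0.333333, d = −0.75 ln(1 − 0.444444) = 0.440839 ≈ 0.441.

d(X,Y) = 0.244, d(X,Z) = 0.369, d(Y,Z) = 0.441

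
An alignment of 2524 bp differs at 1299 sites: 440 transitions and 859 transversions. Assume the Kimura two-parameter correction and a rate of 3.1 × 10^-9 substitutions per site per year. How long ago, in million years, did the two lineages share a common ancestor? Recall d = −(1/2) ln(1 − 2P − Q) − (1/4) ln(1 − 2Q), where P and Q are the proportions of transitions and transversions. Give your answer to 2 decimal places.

P = 440/2524 ≈ 0.174326 and Q = 859/2524 ≈ 0.340333.
Under the Kimura two-parameter model, d = −½ ln(1 − 2P − Q) − ¼ ln(1 − 2Q).
1 − 2P − Q = 0.311015, giving −½ ln(0.311015) = 0.583957.
1 − 2Q = 0.319334, giving −¼ ln(0.319334) = 0.285379.
d = 0.583957 + 0.285379 = 0.869336.
Under a molecular clock d = 2μt, so t = d/(2μ) = 0.869336 / (2 × 3.1 × 10^-9) = 140.22 million years.

140.22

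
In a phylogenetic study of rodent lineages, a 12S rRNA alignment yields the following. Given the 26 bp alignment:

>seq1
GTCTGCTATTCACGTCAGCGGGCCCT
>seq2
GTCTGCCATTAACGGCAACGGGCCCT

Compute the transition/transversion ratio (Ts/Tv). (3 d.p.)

1.000

Transitions are A↔G and C↔T; transversions are all other mismatches.
Transitions: 2. Transversions: 2.
R = 2/2 = 1.000.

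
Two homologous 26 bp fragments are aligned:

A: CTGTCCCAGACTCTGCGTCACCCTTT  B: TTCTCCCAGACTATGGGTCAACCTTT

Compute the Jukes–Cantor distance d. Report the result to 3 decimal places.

The sequences differ at 5 of 26 sites (1, 3, 13, 16, 21), so p = 5/26 ≈ 0.192308.
d = −(3/4) ln(1 − 4p/3) = −0.75 ln(1 − 0.256411) = −0.75 ln(0.743589)
  = −0.75 × (-0.296267) = 0.222200 substitutions/site.

0.222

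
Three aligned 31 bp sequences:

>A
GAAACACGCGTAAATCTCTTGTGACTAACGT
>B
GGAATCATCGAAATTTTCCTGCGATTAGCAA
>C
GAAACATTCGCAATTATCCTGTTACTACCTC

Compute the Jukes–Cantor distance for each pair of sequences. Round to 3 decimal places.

A–B: 14/31 sites differ → p ≈ 0.451613, d = −0.75 ln(1 − 0.602151) = 0.691262 ≈ 0.691.
A–C: 10/31 sites differ → p ≈ 0.322581, d = −0.75 ln(1 − 0.430108) = 0.421731 ≈ 0.422.
B–C: 12/31 sites differ → p ≈ 0.387097, d = −0.75 ln(1 − 0.516129) = 0.544453 ≈ 0.544.

d(A,B) = 0.691, d(A,C) = 0.422, d(B,C) = 0.544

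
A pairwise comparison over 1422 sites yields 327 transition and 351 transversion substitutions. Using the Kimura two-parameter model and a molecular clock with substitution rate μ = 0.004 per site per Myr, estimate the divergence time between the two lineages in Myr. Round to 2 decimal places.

P = 327/1422 ≈ 0.229958 and Q = 351/1422 ≈ 0.246835.
Under the Kimura two-parameter model, d = −½ ln(1 − 2P − Q) − ¼ ln(1 − 2Q).
1 − 2P − Q = 0.293249, giving −½ ln(0.293249) = 0.613367.
1 − 2Q = 0.50633, giving −¼ ln(0.50633) = 0.170142.
d = 0.613367 + 0.170142 = 0.783509.
Under a molecular clock d = 2μt, so t = d/(2μ) = 0.783509 / (2 × 0.004) = 97.94 Myr.

97.94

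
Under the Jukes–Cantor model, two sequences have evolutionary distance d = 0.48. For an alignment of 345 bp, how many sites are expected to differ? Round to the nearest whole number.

122

Invert JC69: p = (3/4)(1 − e^(−4d/3)) = 0.75 × (1 − e^(-0.64)) = 0.75 × (1 − 0.527292) = 0.354531.
Expected differing sites = pL ≈ 0.354531 × 345 = 122.313195 ≈ 122.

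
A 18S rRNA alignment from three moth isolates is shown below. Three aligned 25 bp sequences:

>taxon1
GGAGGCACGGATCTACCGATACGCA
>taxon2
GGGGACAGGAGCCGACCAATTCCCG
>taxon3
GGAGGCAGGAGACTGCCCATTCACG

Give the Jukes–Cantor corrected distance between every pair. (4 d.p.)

taxon1–taxon2: 11/25 sites differ → p = 0.44, d = −0.75 ln(1 − 0.586667) = 0.662626 ≈ 0.6626.
taxon1–taxon3: 9/25 sites differ → p = 0.36, d = −0.75 ln(1 − 0.48) = 0.490445 ≈ 0.4904.
taxon2–taxon3: 7/25 sites differ → p = 0.28, d = −0.75 ln(1 − 0.373333) = 0.350505 ≈ 0.3505.

d(taxon1,taxon2) = 0.6626, d(taxon1,taxon3) = 0.4904, d(taxon2,taxon3) = 0.3505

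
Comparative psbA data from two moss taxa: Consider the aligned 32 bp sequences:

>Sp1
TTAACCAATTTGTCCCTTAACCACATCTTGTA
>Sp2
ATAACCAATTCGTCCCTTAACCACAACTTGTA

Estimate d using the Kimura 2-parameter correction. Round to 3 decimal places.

Of 32 sites, 1 differences are transitions and 2 are transversions, so P = 1/32 = 0.03125 and Q = 2/32 = 0.0625.
Under the Kimura two-parameter model, d = −½ ln(1 − 2P − Q) − ¼ ln(1 − 2Q).
1 − 2P − Q = 0.875, giving −½ ln(0.875) = 0.066766.
1 − 2Q = 0.875, giving −¼ ln(0.875) = 0.033383.
d = 0.066766 + 0.033383 = 0.100149.

0.100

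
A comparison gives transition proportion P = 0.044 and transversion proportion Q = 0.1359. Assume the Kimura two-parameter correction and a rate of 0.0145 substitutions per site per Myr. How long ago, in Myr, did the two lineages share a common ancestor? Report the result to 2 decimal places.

Under the Kimura two-parameter model, d = −½ ln(1 − 2P − Q) − ¼ ln(1 − 2Q).
1 − 2P − Q = 0.7761, giving −½ ln(0.7761) = 0.126737.
1 − 2Q = 0.7282, giving −¼ ln(0.7282) = 0.079295.
d = 0.126737 + 0.079295 = 0.206032.
Under a molecular clock d = 2μt, so t = d/(2μ) = 0.206032 / (2 × 0.0145) = 7.10 Myr.

7.10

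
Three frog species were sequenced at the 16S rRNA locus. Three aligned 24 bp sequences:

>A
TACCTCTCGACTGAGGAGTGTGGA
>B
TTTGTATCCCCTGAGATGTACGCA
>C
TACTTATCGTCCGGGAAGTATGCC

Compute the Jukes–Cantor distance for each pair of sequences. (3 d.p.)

A–B: 11/24 sites differ → p ≈ 0.458333, d = −0.75 ln(1 − 0.611111) = 0.708346 ≈ 0.708.
A–C: 9/24 sites differ → p = 0.375, d = −0.75 ln(1 − 0.5) = 0.519860 ≈ 0.520.
B–C: 10/24 sites differ → p ≈ 0.416667, d = −0.75 ln(1 − 0.555556) = 0.608198 ≈ 0.608.

d(A,B) = 0.708, d(A,C) = 0.520, d(B,C) = 0.608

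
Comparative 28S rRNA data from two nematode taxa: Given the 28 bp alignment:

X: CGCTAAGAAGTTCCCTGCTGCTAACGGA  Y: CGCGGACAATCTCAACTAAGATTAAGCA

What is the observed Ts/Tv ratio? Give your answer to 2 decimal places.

Transitions are A↔G and C↔T; transversions are all other mismatches.
Transitions: 3. Transversions: 12.
R = 3/12 = 0.25.

0.25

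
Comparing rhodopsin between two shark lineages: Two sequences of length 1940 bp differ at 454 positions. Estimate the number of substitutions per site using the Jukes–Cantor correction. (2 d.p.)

p = 454/1940 ≈ 0.234021.
d = −(3/4) ln(1 − 4p/3) = −0.75 ln(1 − 0.312028) = −0.75 ln(0.687972)
  = −0.75 × (-0.374007) = 0.280505 substitutions/site.

0.28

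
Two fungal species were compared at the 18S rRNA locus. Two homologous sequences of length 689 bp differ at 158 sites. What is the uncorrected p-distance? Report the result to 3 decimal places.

0.229

p = 158/689 = 0.229317… ≈ 0.229 (to 3 d.p.).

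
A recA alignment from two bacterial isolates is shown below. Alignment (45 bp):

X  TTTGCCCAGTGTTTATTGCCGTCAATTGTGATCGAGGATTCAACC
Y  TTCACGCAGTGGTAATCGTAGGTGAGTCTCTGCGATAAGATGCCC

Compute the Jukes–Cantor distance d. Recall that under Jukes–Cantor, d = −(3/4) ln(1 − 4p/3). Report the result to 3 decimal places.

The sequences differ at 23 of 45 sites, so p = 23/45 ≈ 0.511111.
d = −(3/4) ln(1 − 4p/3) = −0.75 ln(1 − 0.681481) = −0.75 ln(0.318519)
  = −0.75 × (-1.144073) = 0.858055 substitutions/site.

0.858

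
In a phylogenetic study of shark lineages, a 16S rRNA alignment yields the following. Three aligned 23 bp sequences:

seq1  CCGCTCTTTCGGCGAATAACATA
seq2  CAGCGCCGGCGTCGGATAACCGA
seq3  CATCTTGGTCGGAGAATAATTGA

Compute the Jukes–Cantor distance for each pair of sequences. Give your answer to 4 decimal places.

d(seq1,seq2) = 0.5532, d(seq1,seq3) = 0.5532, d(seq2,seq3) = 0.6501

seq1–seq2: 9/23 sites differ → p ≈ 0.391304, d = −0.75 ln(1 − 0.521739) = 0.553199 ≈ 0.5532.
seq1–seq3: 9/23 sites differ → p ≈ 0.391304, d = −0.75 ln(1 − 0.521739) = 0.553199 ≈ 0.5532.
seq2–seq3: 10/23 sites differ → p ≈ 0.434783, d = −0.75 ln(1 − 0.579711) = 0.650110 ≈ 0.6501.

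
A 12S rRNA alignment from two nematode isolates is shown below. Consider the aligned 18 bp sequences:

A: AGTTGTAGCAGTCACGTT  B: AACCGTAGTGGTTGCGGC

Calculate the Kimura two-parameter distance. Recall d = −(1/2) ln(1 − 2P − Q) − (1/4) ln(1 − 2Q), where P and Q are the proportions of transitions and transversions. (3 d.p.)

1.475

Of 18 sites, 8 differences are transitions and 1 are transversions, so P = 8/18 ≈ 0.444444 and Q = 1/18 ≈ 0.055556.
Under the Kimura two-parameter model, d = −½ ln(1 − 2P − Q) − ¼ ln(1 − 2Q).
1 − 2P − Q = 0.055556, giving −½ ln(0.055556) = 1.445182.
1 − 2Q = 0.888888, giving −¼ ln(0.888888) = 0.029446.
d = 1.445182 + 0.029446 = 1.474628.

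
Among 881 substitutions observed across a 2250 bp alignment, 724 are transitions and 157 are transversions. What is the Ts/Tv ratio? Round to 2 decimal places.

R = 724/157 = 4.611464… ≈ 4.61 (to 2 d.p.).

4.61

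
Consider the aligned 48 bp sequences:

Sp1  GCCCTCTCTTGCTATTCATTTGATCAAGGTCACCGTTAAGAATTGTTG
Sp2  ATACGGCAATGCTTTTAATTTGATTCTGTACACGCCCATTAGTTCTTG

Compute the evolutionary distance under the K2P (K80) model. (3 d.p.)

Of 48 sites, 7 differences are transitions and 16 are transversions, so P = 7/48 ≈ 0.145833 and Q = 16/48 ≈ 0.333333.
Under the Kimura two-parameter model, d = −½ ln(1 − 2P − Q) − ¼ ln(1 − 2Q).
1 − 2P − Q = 0.375001, giving −½ ln(0.375001) = 0.490413.
1 − 2Q = 0.333334, giving −¼ ln(0.333334) = 0.274653.
d = 0.490413 + 0.274653 = 0.765066.

0.765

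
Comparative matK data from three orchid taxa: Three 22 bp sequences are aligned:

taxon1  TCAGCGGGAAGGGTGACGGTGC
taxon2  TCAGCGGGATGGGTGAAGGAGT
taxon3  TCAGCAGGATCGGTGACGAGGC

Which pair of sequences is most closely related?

taxon1 and taxon2

taxon1–taxon2: 4/22 differ, p = 0.182, d = 0.208.
taxon1–taxon3: 5/22 differ, p = 0.227, d = 0.271.
taxon2–taxon3: 6/22 differ, p = 0.273, d = 0.339.
The smallest distance is between taxon1 and taxon2.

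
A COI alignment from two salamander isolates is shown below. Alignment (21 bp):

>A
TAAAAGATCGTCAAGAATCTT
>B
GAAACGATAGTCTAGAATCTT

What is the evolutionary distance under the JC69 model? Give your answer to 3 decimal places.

The sequences differ at 4 of 21 sites (1, 5, 9, 13), so p = 4/21 ≈ 0.190476.
d = −(3/4) ln(1 − 4p/3) = −0.75 ln(1 − 0.253968) = −0.75 ln(0.746032)
  = −0.75 × (-0.292987) = 0.219740 substitutions/site.

0.220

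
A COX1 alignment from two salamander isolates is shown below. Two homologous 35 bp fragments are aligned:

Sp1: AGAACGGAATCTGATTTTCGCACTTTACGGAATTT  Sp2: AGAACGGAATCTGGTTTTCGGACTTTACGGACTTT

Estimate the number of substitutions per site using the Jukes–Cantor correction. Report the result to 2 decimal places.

The sequences differ at 3 of 35 sites (14, 21, 32), so p = 3/35 ≈ 0.085714.
d = −(3/4) ln(1 − 4p/3) = −0.75 ln(1 − 0.114285) = −0.75 ln(0.885715)
  = −0.75 × (-0.121360) = 0.091020 substitutions/site.

0.09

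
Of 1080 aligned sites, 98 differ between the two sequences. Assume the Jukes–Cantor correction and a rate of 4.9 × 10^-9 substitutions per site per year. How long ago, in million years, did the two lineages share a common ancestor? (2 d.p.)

9.87

p = 98/1080 ≈ 0.090741.
d = −(3/4) ln(1 − 4p/3) = −0.75 ln(1 − 0.120988) = −0.75 ln(0.879012)
  = −0.75 × (-0.128957) = 0.096718 substitutions/site.
Under a molecular clock d = 2μt, so t = d/(2μ) = 0.096718 / (2 × 4.9 × 10^-9) = 9.87 million years.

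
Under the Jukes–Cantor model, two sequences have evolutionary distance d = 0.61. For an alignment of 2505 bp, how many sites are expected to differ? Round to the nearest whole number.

Invert JC69: p = (3/4)(1 − e^(−4d/3)) = 0.75 × (1 − e^(-0.813333)) = 0.75 × (1 − 0.443378) = 0.417467.
Expected differing sites = pL ≈ 0.417467 × 2505 = 1045.754835 ≈ 1046.

1046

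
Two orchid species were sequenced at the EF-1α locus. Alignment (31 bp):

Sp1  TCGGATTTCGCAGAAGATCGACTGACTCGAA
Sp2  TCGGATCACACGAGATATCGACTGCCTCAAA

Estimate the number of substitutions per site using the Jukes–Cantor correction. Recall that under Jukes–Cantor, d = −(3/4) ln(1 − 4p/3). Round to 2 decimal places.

0.37

The sequences differ at 9 of 31 sites (7, 8, 10, 12, 13, 14, 16, 25, 29), so p = 9/31 ≈ 0.290323.
d = −(3/4) ln(1 − 4p/3) = −0.75 ln(1 − 0.387097) = −0.75 ln(0.612903)
  = −0.75 × (-0.489549) = 0.367162 substitutions/site.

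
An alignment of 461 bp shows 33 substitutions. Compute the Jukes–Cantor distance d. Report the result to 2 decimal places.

0.08

p = 33/461 ≈ 0.071584.
d = −(3/4) ln(1 − 4p/3) = −0.75 ln(1 − 0.095445) = −0.75 ln(0.904555)
  = −0.75 × (-0.100312) = 0.075234 substitutions/site.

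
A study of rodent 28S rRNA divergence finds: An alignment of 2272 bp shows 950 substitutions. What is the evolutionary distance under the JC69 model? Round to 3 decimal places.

0.612

p = 950/2272 ≈ 0.418134.
d = −(3/4) ln(1 − 4p/3) = −0.75 ln(1 − 0.557512) = −0.75 ln(0.442488)
  = −0.75 × (-0.815342) = 0.611507 substitutions/site.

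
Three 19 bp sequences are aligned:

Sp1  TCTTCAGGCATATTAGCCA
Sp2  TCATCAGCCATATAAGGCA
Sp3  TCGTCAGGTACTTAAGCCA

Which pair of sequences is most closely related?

Sp1–Sp2: 4/19 differ, p = 0.211, d = 0.247.
Sp1–Sp3: 5/19 differ, p = 0.263, d = 0.324.
Sp2–Sp3: 6/19 differ, p = 0.316, d = 0.410.
The smallest distance is between Sp1 and Sp2.

Sp1 and Sp2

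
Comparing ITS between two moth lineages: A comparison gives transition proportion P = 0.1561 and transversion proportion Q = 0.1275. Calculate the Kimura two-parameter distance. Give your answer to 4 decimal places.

0.3632

Under the Kimura two-parameter model, d = −½ ln(1 − 2P − Q) − ¼ ln(1 − 2Q).
1 − 2P − Q = 0.5603, giving −½ ln(0.5603) = 0.289641.
1 − 2Q = 0.745, giving −¼ ln(0.745) = 0.073593.
d = 0.289641 + 0.073593 = 0.363234.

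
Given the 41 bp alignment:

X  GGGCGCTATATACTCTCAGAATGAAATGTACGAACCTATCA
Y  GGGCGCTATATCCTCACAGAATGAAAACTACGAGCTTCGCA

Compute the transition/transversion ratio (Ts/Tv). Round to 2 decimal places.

0.33

Transitions are A↔G and C↔T; transversions are all other mismatches.
Transitions: 2. Transversions: 6.
R = 2/6 = 0.333333… ≈ 0.33 (to 2 d.p.).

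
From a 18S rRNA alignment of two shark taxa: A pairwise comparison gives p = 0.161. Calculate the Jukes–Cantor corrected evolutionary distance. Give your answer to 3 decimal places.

d = −(3/4) ln(1 − 4p/3) = −0.75 ln(1 − 0.214667) = −0.75 ln(0.785333)
  = −0.75 × (-0.241647) = 0.181235 substitutions/site.

0.181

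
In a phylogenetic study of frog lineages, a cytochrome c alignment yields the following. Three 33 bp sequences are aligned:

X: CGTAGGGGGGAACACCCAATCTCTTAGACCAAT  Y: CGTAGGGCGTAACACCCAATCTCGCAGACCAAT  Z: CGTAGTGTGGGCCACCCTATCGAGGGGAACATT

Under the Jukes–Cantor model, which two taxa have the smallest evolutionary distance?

X–Y: 4/33 differ, p = 0.121, d = 0.132.
X–Z: 12/33 differ, p = 0.364, d = 0.497.
Y–Z: 12/33 differ, p = 0.364, d = 0.497.
The smallest distance is between X and Y.

X and Y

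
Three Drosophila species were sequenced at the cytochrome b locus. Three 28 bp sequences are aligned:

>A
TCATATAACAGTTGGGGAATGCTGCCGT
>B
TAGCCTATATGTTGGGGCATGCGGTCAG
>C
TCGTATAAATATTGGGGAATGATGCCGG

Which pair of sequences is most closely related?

A–B: 12/28 differ, p = 0.429, d = 0.635.
A–C: 6/28 differ, p = 0.214, d = 0.252.
B–C: 10/28 differ, p = 0.357, d = 0.485.
The smallest distance is between A and C.

A and C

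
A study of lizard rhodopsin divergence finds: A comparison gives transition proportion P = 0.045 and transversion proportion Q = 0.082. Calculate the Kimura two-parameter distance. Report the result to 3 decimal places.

Under the Kimura two-parameter model, d = −½ ln(1 − 2P − Q) − ¼ ln(1 − 2Q).
1 − 2P − Q = 0.828, giving −½ ln(0.828) = 0.094371.
1 − 2Q = 0.836, giving −¼ ln(0.836) = 0.044782.
d = 0.094371 + 0.044782 = 0.139153.

0.139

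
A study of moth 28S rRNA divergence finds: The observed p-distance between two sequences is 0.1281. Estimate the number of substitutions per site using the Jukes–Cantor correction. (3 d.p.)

d = −(3/4) ln(1 − 4p/3) = −0.75 ln(1 − 0.1708) = −0.75 ln(0.8292)
  = −0.75 × (-0.187294) = 0.140471 substitutions/site.

0.140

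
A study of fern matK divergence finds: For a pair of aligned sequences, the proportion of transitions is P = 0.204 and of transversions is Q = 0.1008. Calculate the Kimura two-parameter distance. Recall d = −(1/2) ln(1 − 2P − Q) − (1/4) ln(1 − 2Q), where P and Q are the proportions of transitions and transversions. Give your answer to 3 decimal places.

0.412

Under the Kimura two-parameter model, d = −½ ln(1 − 2P − Q) − ¼ ln(1 − 2Q).
1 − 2P − Q = 0.4912, giving −½ ln(0.4912) = 0.355452.
1 − 2Q = 0.7984, giving −¼ ln(0.7984) = 0.056286.
d = 0.355452 + 0.056286 = 0.411738.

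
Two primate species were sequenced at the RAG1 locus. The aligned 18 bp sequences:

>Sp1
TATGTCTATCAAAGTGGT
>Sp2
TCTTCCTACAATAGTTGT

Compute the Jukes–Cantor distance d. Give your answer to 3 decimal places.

The sequences differ at 7 of 18 sites (2, 4, 5, 9, 10, 12, 16), so p = 7/18 ≈ 0.388889.
d = −(3/4) ln(1 − 4p/3) = −0.75 ln(1 − 0.518519) = −0.75 ln(0.481481)
  = −0.75 × (-0.730889) = 0.548167 substitutions/site.

0.548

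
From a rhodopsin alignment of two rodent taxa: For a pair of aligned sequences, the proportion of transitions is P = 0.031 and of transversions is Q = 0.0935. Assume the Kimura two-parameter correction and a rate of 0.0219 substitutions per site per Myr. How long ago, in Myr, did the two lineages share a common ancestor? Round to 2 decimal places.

3.11

Under the Kimura two-parameter model, d = −½ ln(1 − 2P − Q) − ¼ ln(1 − 2Q).
1 − 2P − Q = 0.8445, giving −½ ln(0.8445) = 0.084505.
1 − 2Q = 0.813, giving −¼ ln(0.813) = 0.051756.
d = 0.084505 + 0.051756 = 0.136261.
Under a molecular clock d = 2μt, so t = d/(2μ) = 0.136261 / (2 × 0.0219) = 3.11 Myr.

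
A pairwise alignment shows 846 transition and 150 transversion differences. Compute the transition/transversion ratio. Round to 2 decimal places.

5.64

R = 846/150 = 5.64.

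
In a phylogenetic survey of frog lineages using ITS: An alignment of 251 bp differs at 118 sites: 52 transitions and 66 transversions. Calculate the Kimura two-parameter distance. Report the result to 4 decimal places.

P = 52/251 ≈ 0.207171 and Q = 66/251 ≈ 0.262948.
Under the Kimura two-parameter model, d = −½ ln(1 − 2P − Q) − ¼ ln(1 − 2Q).
1 − 2P − Q = 0.32271, giving −½ ln(0.32271) = 0.565501.
1 − 2Q = 0.474104, giving −¼ ln(0.474104) = 0.186582.
d = 0.565501 + 0.186582 = 0.752083.

0.7521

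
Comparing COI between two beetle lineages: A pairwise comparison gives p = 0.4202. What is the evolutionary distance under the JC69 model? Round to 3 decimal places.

d = −(3/4) ln(1 − 4p/3) = −0.75 ln(1 − 0.560267) = −0.75 ln(0.439733)
  = −0.75 × (-0.821588) = 0.616191 substitutions/site.

0.616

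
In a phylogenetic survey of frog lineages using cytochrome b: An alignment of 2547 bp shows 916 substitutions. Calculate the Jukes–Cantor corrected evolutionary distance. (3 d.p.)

0.490

p = 916/2547 ≈ 0.359639.
d = −(3/4) ln(1 − 4p/3) = −0.75 ln(1 − 0.479519) = −0.75 ln(0.520481)
  = −0.75 × (-0.653002) = 0.489752 substitutions/site.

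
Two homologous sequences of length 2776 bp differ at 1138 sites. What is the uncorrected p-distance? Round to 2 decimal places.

p = 1138/2776 = 0.409942… ≈ 0.41 (to 2 d.p.).

0.41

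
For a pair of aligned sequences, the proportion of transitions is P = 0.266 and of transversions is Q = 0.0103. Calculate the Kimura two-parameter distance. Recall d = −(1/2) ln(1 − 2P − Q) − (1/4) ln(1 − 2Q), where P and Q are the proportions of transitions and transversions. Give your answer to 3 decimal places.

0.396

Under the Kimura two-parameter model, d = −½ ln(1 − 2P − Q) − ¼ ln(1 − 2Q).
1 − 2P − Q = 0.4577, giving −½ ln(0.4577) = 0.390771.
1 − 2Q = 0.9794, giving −¼ ln(0.9794) = 0.005204.
d = 0.390771 + 0.005204 = 0.395975.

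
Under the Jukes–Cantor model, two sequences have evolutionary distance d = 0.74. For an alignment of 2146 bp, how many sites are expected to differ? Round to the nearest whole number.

1009

Invert JC69: p = (3/4)(1 − e^(−4d/3)) = 0.75 × (1 − e^(-0.986667)) = 0.75 × (1 − 0.372817) = 0.470387.
Expected differing sites = pL ≈ 0.470387 × 2146 = 1009.450502 ≈ 1009.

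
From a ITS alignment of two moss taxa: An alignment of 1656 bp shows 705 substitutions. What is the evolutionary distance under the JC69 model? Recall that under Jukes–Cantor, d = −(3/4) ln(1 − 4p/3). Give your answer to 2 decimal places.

p = 705/1656 ≈ 0.425725.
d = −(3/4) ln(1 − 4p/3) = −0.75 ln(1 − 0.567633) = −0.75 ln(0.432367)
  = −0.75 × (-0.838481) = 0.628861 substitutions/site.

0.63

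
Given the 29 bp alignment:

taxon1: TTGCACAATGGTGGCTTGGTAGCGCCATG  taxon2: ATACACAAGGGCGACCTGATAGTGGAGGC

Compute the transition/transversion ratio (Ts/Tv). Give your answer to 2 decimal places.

Transitions are A↔G and C↔T; transversions are all other mismatches.
Transitions: 7. Transversions: 6.
R = 7/6 = 1.166666… ≈ 1.17 (to 2 d.p.).

1.17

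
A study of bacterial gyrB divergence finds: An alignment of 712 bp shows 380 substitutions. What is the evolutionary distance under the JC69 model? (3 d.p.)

p = 380/712 ≈ 0.533708.
d = −(3/4) ln(1 − 4p/3) = −0.75 ln(1 − 0.711611) = −0.75 ln(0.288389)
  = −0.75 × (-1.243445) = 0.932584 substitutions/site.

0.933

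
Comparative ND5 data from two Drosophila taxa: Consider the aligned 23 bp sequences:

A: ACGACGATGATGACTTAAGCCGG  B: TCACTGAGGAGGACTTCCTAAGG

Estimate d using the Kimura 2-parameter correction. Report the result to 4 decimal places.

0.7980

Of 23 sites, 2 differences are transitions and 9 are transversions, so P = 2/23 ≈ 0.086957 and Q = 9/23 ≈ 0.391304.
Under the Kimura two-parameter model, d = −½ ln(1 − 2P − Q) − ¼ ln(1 − 2Q).
1 − 2P − Q = 0.434782, giving −½ ln(0.434782) = 0.416455.
1 − 2Q = 0.217392, giving −¼ ln(0.217392) = 0.381513.
d = 0.416455 + 0.381513 = 0.797968.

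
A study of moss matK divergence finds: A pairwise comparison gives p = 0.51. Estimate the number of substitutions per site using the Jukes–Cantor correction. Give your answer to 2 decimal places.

d = −(3/4) ln(1 − 4p/3) = −0.75 ln(1 − 0.68) = −0.75 ln(0.32)
  = −0.75 × (-1.139434) = 0.854576 substitutions/site.

0.85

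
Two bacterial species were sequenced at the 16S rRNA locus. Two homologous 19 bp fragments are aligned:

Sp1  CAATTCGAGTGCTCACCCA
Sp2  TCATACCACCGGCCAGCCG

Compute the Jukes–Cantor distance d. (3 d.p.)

The sequences differ at 10 of 19 sites (1, 2, 5, 7, 9, 10, 12, 13, 16, 19), so p = 10/19 ≈ 0.526316.
d = −(3/4) ln(1 − 4p/3) = −0.75 ln(1 − 0.701755) = −0.75 ln(0.298245)
  = −0.75 × (-1.209840) = 0.907380 substitutions/site.

0.907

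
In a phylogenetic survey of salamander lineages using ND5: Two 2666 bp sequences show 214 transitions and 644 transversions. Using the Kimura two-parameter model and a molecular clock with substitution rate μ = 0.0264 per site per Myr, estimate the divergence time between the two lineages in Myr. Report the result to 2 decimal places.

P = 214/2666 ≈ 0.08027 and Q = 644/2666 ≈ 0.24156.
Under the Kimura two-parameter model, d = −½ ln(1 − 2P − Q) − ¼ ln(1 − 2Q).
1 − 2P − Q = 0.5979, giving −½ ln(0.5979) = 0.257166.
1 − 2Q = 0.51688, giving −¼ ln(0.51688) = 0.164986.
d = 0.257166 + 0.164986 = 0.422152.
Under a molecular clock d = 2μt, so t = d/(2μ) = 0.422152 / (2 × 0.0264) = 8.00 Myr.

8.00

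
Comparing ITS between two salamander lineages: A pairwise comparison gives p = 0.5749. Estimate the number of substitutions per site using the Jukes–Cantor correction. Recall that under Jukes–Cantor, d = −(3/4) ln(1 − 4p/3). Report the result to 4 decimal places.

d = −(3/4) ln(1 − 4p/3) = −0.75 ln(1 − 0.766533) = −0.75 ln(0.233467)
  = −0.75 × (-1.454715) = 1.091036 substitutions/site.

1.0910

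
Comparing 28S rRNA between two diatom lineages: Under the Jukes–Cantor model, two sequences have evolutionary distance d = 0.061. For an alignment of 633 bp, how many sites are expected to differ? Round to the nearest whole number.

37

Invert JC69: p = (3/4)(1 − e^(−4d/3)) = 0.75 × (1 − e^(-0.081333)) = 0.75 × (1 − 0.921887) = 0.058585.
Expected differing sites = pL ≈ 0.058585 × 633 = 37.084305 ≈ 37.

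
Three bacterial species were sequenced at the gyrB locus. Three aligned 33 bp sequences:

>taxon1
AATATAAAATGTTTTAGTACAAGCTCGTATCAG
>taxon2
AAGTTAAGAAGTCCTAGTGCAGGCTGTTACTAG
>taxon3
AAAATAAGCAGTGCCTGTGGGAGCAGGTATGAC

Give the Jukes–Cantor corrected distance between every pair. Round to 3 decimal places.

d(taxon1,taxon2) = 0.497, d(taxon1,taxon3) = 0.699, d(taxon2,taxon3) = 0.625

taxon1–taxon2: 12/33 sites differ → p ≈ 0.363636, d = −0.75 ln(1 − 0.484848) = 0.497470 ≈ 0.497.
taxon1–taxon3: 15/33 sites differ → p ≈ 0.454545, d = −0.75 ln(1 − 0.60606) = 0.698667 ≈ 0.699.
taxon2–taxon3: 14/33 sites differ → p ≈ 0.424242, d = −0.75 ln(1 − 0.565656) = 0.625439 ≈ 0.625.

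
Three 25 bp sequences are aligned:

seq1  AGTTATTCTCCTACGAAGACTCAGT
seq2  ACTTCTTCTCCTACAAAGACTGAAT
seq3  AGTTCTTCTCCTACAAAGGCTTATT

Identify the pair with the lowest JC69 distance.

seq2 and seq3

seq1–seq2: 5/25 differ, p = 0.200, d = 0.233.
seq1–seq3: 5/25 differ, p = 0.200, d = 0.233.
seq2–seq3: 4/25 differ, p = 0.160, d = 0.180.
The smallest distance is between seq2 and seq3.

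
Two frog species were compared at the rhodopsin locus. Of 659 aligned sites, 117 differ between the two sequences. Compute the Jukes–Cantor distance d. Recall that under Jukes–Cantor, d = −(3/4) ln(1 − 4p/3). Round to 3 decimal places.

0.203

p = 117/659 ≈ 0.177542.
d = −(3/4) ln(1 − 4p/3) = −0.75 ln(1 − 0.236723) = −0.75 ln(0.763277)
  = −0.75 × (-0.270134) = 0.202601 substitutions/site.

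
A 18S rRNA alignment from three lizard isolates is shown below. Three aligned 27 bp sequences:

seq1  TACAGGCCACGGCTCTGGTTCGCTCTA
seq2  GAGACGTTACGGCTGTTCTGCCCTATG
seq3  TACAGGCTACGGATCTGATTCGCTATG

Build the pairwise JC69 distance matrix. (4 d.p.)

d(seq1,seq2) = 0.6735, d(seq1,seq3) = 0.2127, d(seq2,seq3) = 0.5107

seq1–seq2: 12/27 sites differ → p ≈ 0.444444, d = −0.75 ln(1 − 0.592592) = 0.673455 ≈ 0.6735.
seq1–seq3: 5/27 sites differ → p ≈ 0.185185, d = −0.75 ln(1 − 0.246913) = 0.212681 ≈ 0.2127.
seq2–seq3: 10/27 sites differ → p ≈ 0.37037, d = −0.75 ln(1 − 0.493827) = 0.510658 ≈ 0.5107.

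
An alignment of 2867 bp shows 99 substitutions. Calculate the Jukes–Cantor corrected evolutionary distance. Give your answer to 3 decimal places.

p = 99/2867 ≈ 0.034531.
d = −(3/4) ln(1 − 4p/3) = −0.75 ln(1 − 0.046041) = −0.75 ln(0.953959)
  = −0.75 × (-0.047135) = 0.035351 substitutions/site.

0.035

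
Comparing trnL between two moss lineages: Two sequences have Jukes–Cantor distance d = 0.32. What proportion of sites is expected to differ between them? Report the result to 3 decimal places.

0.260

p = (3/4)(1 − e^(−4d/3)) = 0.75 × (1 − e^(-0.426667)) = 0.75 × (1 − 0.652681) = 0.260489.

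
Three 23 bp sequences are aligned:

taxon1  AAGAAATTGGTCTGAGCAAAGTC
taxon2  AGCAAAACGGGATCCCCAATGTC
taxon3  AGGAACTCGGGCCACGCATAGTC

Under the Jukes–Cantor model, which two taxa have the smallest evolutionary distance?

taxon1 and taxon3

taxon1–taxon2: 10/23 differ, p = 0.435, d = 0.650.
taxon1–taxon3: 8/23 differ, p = 0.348, d = 0.467.
taxon2–taxon3: 9/23 differ, p = 0.391, d = 0.553.
The smallest distance is between taxon1 and taxon3.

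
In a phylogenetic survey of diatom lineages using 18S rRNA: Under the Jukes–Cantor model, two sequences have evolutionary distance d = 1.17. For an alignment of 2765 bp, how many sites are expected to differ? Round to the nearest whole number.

Invert JC69: p = (3/4)(1 − e^(−4d/3)) = 0.75 × (1 − e^(-1.56)) = 0.75 × (1 − 0.210136) = 0.592398.
Expected differing sites = pL ≈ 0.592398 × 2765 = 1637.98047 ≈ 1638.

1638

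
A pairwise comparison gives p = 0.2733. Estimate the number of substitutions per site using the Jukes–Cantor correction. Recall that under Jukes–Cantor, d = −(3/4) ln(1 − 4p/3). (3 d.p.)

d = −(3/4) ln(1 − 4p/3) = −0.75 ln(1 − 0.3644) = −0.75 ln(0.6356)
  = −0.75 × (-0.453186) = 0.339890 substitutions/site.

0.340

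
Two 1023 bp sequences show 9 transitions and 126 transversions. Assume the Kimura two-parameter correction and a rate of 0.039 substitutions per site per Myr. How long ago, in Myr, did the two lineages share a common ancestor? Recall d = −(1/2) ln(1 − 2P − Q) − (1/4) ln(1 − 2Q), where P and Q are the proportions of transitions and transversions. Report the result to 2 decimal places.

P = 9/1023 ≈ 0.008798 and Q = 126/1023 ≈ 0.123167.
Under the Kimura two-parameter model, d = −½ ln(1 − 2P − Q) − ¼ ln(1 − 2Q).
1 − 2P − Q = 0.859237, giving −½ ln(0.859237) = 0.075855.
1 − 2Q = 0.753666, giving −¼ ln(0.753666) = 0.070701.
d = 0.075855 + 0.070701 = 0.146556.
Under a molecular clock d = 2μt, so t = d/(2μ) = 0.146556 / (2 × 0.039) = 1.88 Myr.

1.88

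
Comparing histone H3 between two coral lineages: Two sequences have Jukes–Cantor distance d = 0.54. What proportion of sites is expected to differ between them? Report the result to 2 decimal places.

p = (3/4)(1 − e^(−4d/3)) = 0.75 × (1 − e^(-0.72)) = 0.75 × (1 − 0.486752) = 0.384936.

0.38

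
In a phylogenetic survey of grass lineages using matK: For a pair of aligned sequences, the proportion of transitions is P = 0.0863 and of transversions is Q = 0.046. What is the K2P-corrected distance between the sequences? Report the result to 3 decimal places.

0.147

Under the Kimura two-parameter model, d = −½ ln(1 − 2P − Q) − ¼ ln(1 − 2Q).
1 − 2P − Q = 0.7814, giving −½ ln(0.7814) = 0.123334.
1 − 2Q = 0.908, giving −¼ ln(0.908) = 0.024128.
d = 0.123334 + 0.024128 = 0.147462.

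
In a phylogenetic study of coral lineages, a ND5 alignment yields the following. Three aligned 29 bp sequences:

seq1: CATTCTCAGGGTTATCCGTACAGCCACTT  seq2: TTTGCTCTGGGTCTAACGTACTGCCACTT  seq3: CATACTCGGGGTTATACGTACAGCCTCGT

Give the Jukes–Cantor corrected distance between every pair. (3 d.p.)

seq1–seq2: 9/29 sites differ → p ≈ 0.310345, d = −0.75 ln(1 − 0.413793) = 0.400562 ≈ 0.401.
seq1–seq3: 5/29 sites differ → p ≈ 0.172414, d = −0.75 ln(1 − 0.229885) = 0.195912 ≈ 0.196.
seq2–seq3: 10/29 sites differ → p ≈ 0.344828, d = −0.75 ln(1 − 0.459771) = 0.461822 ≈ 0.462.

d(seq1,seq2) = 0.401, d(seq1,seq3) = 0.196, d(seq2,seq3) = 0.462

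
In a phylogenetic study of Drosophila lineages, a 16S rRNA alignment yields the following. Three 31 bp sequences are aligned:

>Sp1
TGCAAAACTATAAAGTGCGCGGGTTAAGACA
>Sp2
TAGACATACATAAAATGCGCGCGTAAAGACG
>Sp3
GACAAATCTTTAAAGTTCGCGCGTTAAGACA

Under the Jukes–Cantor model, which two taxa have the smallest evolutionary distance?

Sp1 and Sp3

Sp1–Sp2: 10/31 differ, p = 0.323, d = 0.422.
Sp1–Sp3: 6/31 differ, p = 0.194, d = 0.224.
Sp2–Sp3: 10/31 differ, p = 0.323, d = 0.422.
The smallest distance is between Sp1 and Sp3.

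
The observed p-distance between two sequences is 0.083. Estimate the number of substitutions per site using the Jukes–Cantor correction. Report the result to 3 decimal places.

d = −(3/4) ln(1 − 4p/3) = −0.75 ln(1 − 0.110667) = −0.75 ln(0.889333)
  = −0.75 × (-0.117284) = 0.087963 substitutions/site.

0.088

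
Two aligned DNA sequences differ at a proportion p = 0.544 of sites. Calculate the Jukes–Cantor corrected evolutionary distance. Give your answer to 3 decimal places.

d = −(3/4) ln(1 − 4p/3) = −0.75 ln(1 − 0.725333) = −0.75 ln(0.274667)
  = −0.75 × (-1.292196) = 0.969147 substitutions/site.

0.969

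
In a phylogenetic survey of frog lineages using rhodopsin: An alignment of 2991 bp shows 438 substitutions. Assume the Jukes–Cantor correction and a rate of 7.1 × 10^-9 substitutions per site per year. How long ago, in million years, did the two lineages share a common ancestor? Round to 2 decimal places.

p = 438/2991 ≈ 0.146439.
d = −(3/4) ln(1 − 4p/3) = −0.75 ln(1 − 0.195252) = −0.75 ln(0.804748)
  = −0.75 × (-0.217226) = 0.162920 substitutions/site.
Under a molecular clock d = 2μt, so t = d/(2μ) = 0.162920 / (2 × 7.1 × 10^-9) = 11.47 million years.

11.47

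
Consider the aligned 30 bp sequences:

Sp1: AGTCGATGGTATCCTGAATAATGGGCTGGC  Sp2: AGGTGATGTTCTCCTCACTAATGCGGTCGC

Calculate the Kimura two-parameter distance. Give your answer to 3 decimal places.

0.393

Of 30 sites, 1 differences are transitions and 8 are transversions, so P = 1/30 ≈ 0.033333 and Q = 8/30 ≈ 0.266667.
Under the Kimura two-parameter model, d = −½ ln(1 − 2P − Q) − ¼ ln(1 − 2Q).
1 − 2P − Q = 0.666667, giving −½ ln(0.666667) = 0.202732.
1 − 2Q = 0.466666, giving −¼ ln(0.466666) = 0.190535.
d = 0.202732 + 0.190535 = 0.393267.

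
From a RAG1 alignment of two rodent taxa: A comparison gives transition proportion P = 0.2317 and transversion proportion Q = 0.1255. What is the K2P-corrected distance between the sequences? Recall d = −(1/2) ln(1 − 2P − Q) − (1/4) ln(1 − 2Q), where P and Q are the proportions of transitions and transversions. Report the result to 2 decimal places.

Under the Kimura two-parameter model, d = −½ ln(1 − 2P − Q) − ¼ ln(1 − 2Q).
1 − 2P − Q = 0.4111, giving −½ ln(0.4111) = 0.444459.
1 − 2Q = 0.749, giving −¼ ln(0.749) = 0.072254.
d = 0.444459 + 0.072254 = 0.516713.

0.52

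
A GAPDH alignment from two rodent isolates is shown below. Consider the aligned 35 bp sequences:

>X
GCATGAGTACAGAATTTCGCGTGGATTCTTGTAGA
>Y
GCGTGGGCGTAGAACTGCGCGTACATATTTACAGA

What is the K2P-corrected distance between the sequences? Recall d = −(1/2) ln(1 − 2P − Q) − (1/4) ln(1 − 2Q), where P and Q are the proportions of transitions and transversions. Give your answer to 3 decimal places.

0.582

Of 35 sites, 10 differences are transitions and 3 are transversions, so P = 10/35 ≈ 0.285714 and Q = 3/35 ≈ 0.085714.
Under the Kimura two-parameter model, d = −½ ln(1 − 2P − Q) − ¼ ln(1 − 2Q).
1 − 2P − Q = 0.342858, giving −½ ln(0.342858) = 0.535219.
1 − 2Q = 0.828572, giving −¼ ln(0.828572) = 0.047013.
d = 0.535219 + 0.047013 = 0.582232.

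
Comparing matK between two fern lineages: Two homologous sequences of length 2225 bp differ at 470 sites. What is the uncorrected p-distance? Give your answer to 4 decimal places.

0.2112

p = 470/2225 = 0.211235… ≈ 0.2112 (to 4 d.p.).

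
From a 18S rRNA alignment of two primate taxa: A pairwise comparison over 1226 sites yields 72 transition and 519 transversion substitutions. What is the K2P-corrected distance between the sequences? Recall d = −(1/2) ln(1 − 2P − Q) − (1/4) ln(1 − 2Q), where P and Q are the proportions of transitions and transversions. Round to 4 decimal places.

0.8579

P = 72/1226 ≈ 0.058728 and Q = 519/1226 ≈ 0.423328.
Under the Kimura two-parameter model, d = −½ ln(1 − 2P − Q) − ¼ ln(1 − 2Q).
1 − 2P − Q = 0.459216, giving −½ ln(0.459216) = 0.389117.
1 − 2Q = 0.153344, giving −¼ ln(0.153344) = 0.468768.
d = 0.389117 + 0.468768 = 0.857885.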